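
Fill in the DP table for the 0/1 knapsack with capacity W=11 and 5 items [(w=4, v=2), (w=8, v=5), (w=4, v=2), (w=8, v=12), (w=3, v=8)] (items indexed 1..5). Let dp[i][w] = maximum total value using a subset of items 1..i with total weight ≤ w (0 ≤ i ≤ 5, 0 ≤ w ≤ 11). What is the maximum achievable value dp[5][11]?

20

i\w   0   1   2   3   4   5   6   7   8   9  10  11
  0   0   0   0   0   0   0   0   0   0   0   0   0
  1   0   0   0   0   2   2   2   2   2   2   2   2
  2   0   0   0   0   2   2   2   2   5   5   5   5
  3   0   0   0   0   2   2   2   2   5   5   5   5
  4   0   0   0   0   2   2   2   2  12  12  12  12
  5   0   0   0   8   8   8   8  10  12  12  12  20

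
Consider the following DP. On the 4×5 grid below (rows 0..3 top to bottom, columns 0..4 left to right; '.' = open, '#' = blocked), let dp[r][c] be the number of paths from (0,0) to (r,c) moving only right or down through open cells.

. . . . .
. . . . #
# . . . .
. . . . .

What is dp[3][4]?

25

r\c   0   1   2   3   4
  0   1   1   1   1   1
  1   1   2   3   4   0
  2   0   2   5   9   9
  3   0   2   7  16  25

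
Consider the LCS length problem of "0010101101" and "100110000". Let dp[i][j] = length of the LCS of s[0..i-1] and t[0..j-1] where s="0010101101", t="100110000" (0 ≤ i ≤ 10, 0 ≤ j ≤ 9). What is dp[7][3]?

   ''  1  0  0  1  1  0  0  0  0
''  0  0  0  0  0  0  0  0  0  0
 0  0  0  1  1  1  1  1  1  1  1
 0  0  0  1  2  2  2  2  2  2  2
 1  0  1  1  2  3  3  3  3  3  3
 0  0  1  2  2  3  3  4  4  4  4
 1  0  1  2  2  3  4  4  4  4  4
 0  0  1  2  3  3  4  5  5  5  5
 1  0  1  2  3  4  4  5  5  5  5
 1  0  1  2  3  4  5  5  5  5  5
 0  0  1  2  3  4  5  6  6  6  6
 1  0  1  2  3  4  5  6  6  6  6

3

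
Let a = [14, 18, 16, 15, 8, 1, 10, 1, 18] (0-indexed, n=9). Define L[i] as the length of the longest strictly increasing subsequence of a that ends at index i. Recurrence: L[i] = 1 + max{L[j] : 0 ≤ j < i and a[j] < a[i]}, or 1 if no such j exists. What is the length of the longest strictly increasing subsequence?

3

   i    0    1    2    3    4    5    6    7    8
a[i]   14   18   16   15    8    1   10    1   18
L[i]    1    2    2    2    1    1    2    1    3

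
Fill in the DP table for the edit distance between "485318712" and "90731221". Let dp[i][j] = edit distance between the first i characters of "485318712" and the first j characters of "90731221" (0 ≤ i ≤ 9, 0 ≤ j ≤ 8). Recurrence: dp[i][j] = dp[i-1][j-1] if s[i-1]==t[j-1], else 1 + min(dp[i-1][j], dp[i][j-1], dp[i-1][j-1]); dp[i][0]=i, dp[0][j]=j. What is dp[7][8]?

   ''  9  0  7  3  1  2  2  1
''  0  1  2  3  4  5  6  7  8
 4  1  1  2  3  4  5  6  7  8
 8  2  2  2  3  4  5  6  7  8
 5  3  3  3  3  4  5  6  7  8
 3  4  4  4  4  3  4  5  6  7
 1  5  5  5  5  4  3  4  5  6
 8  6  6  6  6  5  4  4  5  6
 7  7  7  7  6  6  5  5  5  6
 1  8  8  8  7  7  6  6  6  5
 2  9  9  9  8  8  7  6  6  6

6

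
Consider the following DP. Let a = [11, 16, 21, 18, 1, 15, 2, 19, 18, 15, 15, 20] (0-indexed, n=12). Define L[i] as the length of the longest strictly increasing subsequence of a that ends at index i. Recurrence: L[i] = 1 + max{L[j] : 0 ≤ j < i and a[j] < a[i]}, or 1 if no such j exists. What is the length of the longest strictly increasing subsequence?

   i    0    1    2    3    4    5    6    7    8    9   10   11
a[i]   11   16   21   18    1   15    2   19   18   15   15   20
L[i]    1    2    3    3    1    2    2    4    3    3    3    5

5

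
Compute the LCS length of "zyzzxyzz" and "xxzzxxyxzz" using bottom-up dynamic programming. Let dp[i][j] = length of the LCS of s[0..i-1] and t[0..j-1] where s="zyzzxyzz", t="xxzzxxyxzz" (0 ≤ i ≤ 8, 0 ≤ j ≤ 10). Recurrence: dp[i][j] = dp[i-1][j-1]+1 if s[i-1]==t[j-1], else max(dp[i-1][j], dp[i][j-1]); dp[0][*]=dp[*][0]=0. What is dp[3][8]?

2

   ''  x  x  z  z  x  x  y  x  z  z
''  0  0  0  0  0  0  0  0  0  0  0
 z  0  0  0  1  1  1  1  1  1  1  1
 y  0  0  0  1  1  1  1  2  2  2  2
 z  0  0  0  1  2  2  2  2  2  3  3
 z  0  0  0  1  2  2  2  2  2  3  4
 x  0  1  1  1  2  3  3  3  3  3  4
 y  0  1  1  1  2  3  3  4  4  4  4
 z  0  1  1  2  2  3  3  4  4  5  5
 z  0  1  1  2  3  3  3  4  4  5  6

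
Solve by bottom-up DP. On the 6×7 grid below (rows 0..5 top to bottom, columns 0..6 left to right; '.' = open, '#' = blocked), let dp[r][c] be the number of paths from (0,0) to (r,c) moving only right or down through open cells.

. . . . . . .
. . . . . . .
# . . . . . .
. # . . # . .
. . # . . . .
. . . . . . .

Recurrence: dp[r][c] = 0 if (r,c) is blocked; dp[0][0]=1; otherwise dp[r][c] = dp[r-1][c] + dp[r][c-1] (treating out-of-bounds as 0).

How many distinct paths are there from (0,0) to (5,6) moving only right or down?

r\c   0   1   2   3   4   5   6
  0   1   1   1   1   1   1   1
  1   1   2   3   4   5   6   7
  2   0   2   5   9  14  20  27
  3   0   0   5  14   0  20  47
  4   0   0   0  14  14  34  81
  5   0   0   0  14  28  62 143

143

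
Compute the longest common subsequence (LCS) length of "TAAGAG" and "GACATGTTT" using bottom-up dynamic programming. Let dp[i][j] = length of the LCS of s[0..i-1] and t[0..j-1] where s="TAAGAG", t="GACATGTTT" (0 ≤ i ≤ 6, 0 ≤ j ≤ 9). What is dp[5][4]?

2

   ''  G  A  C  A  T  G  T  T  T
''  0  0  0  0  0  0  0  0  0  0
 T  0  0  0  0  0  1  1  1  1  1
 A  0  0  1  1  1  1  1  1  1  1
 A  0  0  1  1  2  2  2  2  2  2
 G  0  1  1  1  2  2  3  3  3  3
 A  0  1  2  2  2  2  3  3  3  3
 G  0  1  2  2  2  2  3  3  3  3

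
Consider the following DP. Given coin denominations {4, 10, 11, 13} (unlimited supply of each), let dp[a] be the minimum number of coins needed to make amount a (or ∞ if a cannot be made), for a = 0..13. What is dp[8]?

2

 a  0  1  2  3  4  5  6  7  8  9 10 11 12 13
dp  0  -  -  -  1  -  -  -  2  -  1  1  3  1
(- denotes ∞ / unreachable)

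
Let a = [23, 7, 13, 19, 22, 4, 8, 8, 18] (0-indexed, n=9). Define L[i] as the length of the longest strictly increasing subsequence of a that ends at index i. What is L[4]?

4

   i    0    1    2    3    4    5    6    7    8
a[i]   23    7   13   19   22    4    8    8   18
L[i]    1    1    2    3    4    1    2    2    3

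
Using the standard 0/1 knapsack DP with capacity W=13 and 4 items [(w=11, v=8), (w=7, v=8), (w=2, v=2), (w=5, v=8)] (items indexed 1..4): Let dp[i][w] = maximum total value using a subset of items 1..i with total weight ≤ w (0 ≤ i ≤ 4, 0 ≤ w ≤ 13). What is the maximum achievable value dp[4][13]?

i\w   0   1   2   3   4   5   6   7   8   9  10  11  12  13
  0   0   0   0   0   0   0   0   0   0   0   0   0   0   0
  1   0   0   0   0   0   0   0   0   0   0   0   8   8   8
  2   0   0   0   0   0   0   0   8   8   8   8   8   8   8
  3   0   0   2   2   2   2   2   8   8  10  10  10  10  10
  4   0   0   2   2   2   8   8  10  10  10  10  10  16  16

16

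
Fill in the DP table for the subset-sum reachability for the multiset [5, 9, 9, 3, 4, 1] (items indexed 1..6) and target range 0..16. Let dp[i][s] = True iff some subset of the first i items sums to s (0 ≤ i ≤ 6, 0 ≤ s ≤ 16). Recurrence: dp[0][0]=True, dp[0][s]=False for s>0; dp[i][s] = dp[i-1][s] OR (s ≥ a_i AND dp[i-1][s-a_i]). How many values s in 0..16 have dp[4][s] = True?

7

i\s   0   1   2   3   4   5   6   7   8   9  10  11  12  13  14  15  16
  0   T   F   F   F   F   F   F   F   F   F   F   F   F   F   F   F   F
  1   T   F   F   F   F   T   F   F   F   F   F   F   F   F   F   F   F
  2   T   F   F   F   F   T   F   F   F   T   F   F   F   F   T   F   F
  3   T   F   F   F   F   T   F   F   F   T   F   F   F   F   T   F   F
  4   T   F   F   T   F   T   F   F   T   T   F   F   T   F   T   F   F
  5   T   F   F   T   T   T   F   T   T   T   F   F   T   T   T   F   T
  6   T   T   F   T   T   T   T   T   T   T   T   F   T   T   T   T   T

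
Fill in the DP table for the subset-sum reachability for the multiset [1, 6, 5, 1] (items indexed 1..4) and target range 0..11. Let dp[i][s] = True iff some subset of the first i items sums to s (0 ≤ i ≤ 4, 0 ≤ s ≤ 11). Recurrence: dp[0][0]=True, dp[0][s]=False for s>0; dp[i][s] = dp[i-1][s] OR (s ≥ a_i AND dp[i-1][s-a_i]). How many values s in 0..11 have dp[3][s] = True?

i\s   0   1   2   3   4   5   6   7   8   9  10  11
  0   T   F   F   F   F   F   F   F   F   F   F   F
  1   T   T   F   F   F   F   F   F   F   F   F   F
  2   T   T   F   F   F   F   T   T   F   F   F   F
  3   T   T   F   F   F   T   T   T   F   F   F   T
  4   T   T   T   F   F   T   T   T   T   F   F   T

6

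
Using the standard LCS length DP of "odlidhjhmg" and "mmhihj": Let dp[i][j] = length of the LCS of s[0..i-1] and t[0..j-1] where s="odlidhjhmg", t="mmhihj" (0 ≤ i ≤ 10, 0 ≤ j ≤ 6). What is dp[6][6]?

   ''  m  m  h  i  h  j
''  0  0  0  0  0  0  0
 o  0  0  0  0  0  0  0
 d  0  0  0  0  0  0  0
 l  0  0  0  0  0  0  0
 i  0  0  0  0  1  1  1
 d  0  0  0  0  1  1  1
 h  0  0  0  1  1  2  2
 j  0  0  0  1  1  2  3
 h  0  0  0  1  1  2  3
 m  0  1  1  1  1  2  3
 g  0  1  1  1  1  2  3

2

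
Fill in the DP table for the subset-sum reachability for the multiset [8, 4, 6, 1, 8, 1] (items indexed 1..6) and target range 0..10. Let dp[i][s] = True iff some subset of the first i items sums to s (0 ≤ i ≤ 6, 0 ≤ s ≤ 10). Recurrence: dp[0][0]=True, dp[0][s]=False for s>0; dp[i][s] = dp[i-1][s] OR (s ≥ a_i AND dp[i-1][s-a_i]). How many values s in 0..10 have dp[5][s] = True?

9

i\s   0   1   2   3   4   5   6   7   8   9  10
  0   T   F   F   F   F   F   F   F   F   F   F
  1   T   F   F   F   F   F   F   F   T   F   F
  2   T   F   F   F   T   F   F   F   T   F   F
  3   T   F   F   F   T   F   T   F   T   F   T
  4   T   T   F   F   T   T   T   T   T   T   T
  5   T   T   F   F   T   T   T   T   T   T   T
  6   T   T   T   F   T   T   T   T   T   T   T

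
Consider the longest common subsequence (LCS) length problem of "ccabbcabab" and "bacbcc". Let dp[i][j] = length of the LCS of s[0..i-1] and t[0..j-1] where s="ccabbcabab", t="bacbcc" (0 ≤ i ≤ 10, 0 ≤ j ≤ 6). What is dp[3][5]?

2

   ''  b  a  c  b  c  c
''  0  0  0  0  0  0  0
 c  0  0  0  1  1  1  1
 c  0  0  0  1  1  2  2
 a  0  0  1  1  1  2  2
 b  0  1  1  1  2  2  2
 b  0  1  1  1  2  2  2
 c  0  1  1  2  2  3  3
 a  0  1  2  2  2  3  3
 b  0  1  2  2  3  3  3
 a  0  1  2  2  3  3  3
 b  0  1  2  2  3  3  3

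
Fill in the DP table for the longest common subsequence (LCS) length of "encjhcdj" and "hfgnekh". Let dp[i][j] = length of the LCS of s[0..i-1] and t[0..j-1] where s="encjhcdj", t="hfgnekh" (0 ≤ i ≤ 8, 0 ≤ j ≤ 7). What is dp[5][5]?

1

   ''  h  f  g  n  e  k  h
''  0  0  0  0  0  0  0  0
 e  0  0  0  0  0  1  1  1
 n  0  0  0  0  1  1  1  1
 c  0  0  0  0  1  1  1  1
 j  0  0  0  0  1  1  1  1
 h  0  1  1  1  1  1  1  2
 c  0  1  1  1  1  1  1  2
 d  0  1  1  1  1  1  1  2
 j  0  1  1  1  1  1  1  2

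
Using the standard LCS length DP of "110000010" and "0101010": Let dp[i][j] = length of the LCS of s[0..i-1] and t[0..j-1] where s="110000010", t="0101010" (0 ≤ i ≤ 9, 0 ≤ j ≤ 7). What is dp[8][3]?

2

   ''  0  1  0  1  0  1  0
''  0  0  0  0  0  0  0  0
 1  0  0  1  1  1  1  1  1
 1  0  0  1  1  2  2  2  2
 0  0  1  1  2  2  3  3  3
 0  0  1  1  2  2  3  3  4
 0  0  1  1  2  2  3  3  4
 0  0  1  1  2  2  3  3  4
 0  0  1  1  2  2  3  3  4
 1  0  1  2  2  3  3  4  4
 0  0  1  2  3  3  4  4  5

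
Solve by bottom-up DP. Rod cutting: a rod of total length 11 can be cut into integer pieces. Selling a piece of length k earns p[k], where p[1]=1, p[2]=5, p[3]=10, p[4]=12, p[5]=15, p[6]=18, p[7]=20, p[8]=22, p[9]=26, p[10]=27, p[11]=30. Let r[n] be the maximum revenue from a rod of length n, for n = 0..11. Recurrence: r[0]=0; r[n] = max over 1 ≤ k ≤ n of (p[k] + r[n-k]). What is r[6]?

20

   n    0    1    2    3    4    5    6    7    8    9   10   11
r[n]    0    1    5   10   12   15   20   22   25   30   32   35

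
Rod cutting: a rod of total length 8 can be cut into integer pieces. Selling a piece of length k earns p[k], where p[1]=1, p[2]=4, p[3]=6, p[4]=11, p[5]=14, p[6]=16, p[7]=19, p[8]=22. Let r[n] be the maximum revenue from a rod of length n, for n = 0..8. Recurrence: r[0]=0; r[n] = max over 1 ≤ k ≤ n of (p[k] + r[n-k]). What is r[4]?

11

   n    0    1    2    3    4    5    6    7    8
r[n]    0    1    4    6   11   14   16   19   22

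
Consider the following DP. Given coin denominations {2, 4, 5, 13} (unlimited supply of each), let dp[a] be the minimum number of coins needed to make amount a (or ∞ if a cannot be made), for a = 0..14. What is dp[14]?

3

 a  0  1  2  3  4  5  6  7  8  9 10 11 12 13 14
dp  0  -  1  -  1  1  2  2  2  2  2  3  3  1  3
(- denotes ∞ / unreachable)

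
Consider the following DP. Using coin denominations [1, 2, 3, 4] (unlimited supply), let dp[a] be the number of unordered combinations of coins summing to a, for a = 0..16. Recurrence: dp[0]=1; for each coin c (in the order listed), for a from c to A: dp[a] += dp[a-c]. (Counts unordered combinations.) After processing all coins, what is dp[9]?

18

after  coin     0     1     2     3     4     5     6     7     8     9    10    11    12    13    14    15    16
          1     1     1     1     1     1     1     1     1     1     1     1     1     1     1     1     1     1
          2     1     1     2     2     3     3     4     4     5     5     6     6     7     7     8     8     9
          3     1     1     2     3     4     5     7     8    10    12    14    16    19    21    24    27    30
          4     1     1     2     3     5     6     9    11    15    18    23    27    34    39    47    54    64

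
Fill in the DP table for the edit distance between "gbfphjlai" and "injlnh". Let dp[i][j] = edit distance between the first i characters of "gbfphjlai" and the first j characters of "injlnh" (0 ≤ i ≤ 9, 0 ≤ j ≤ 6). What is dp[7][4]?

5

   ''  i  n  j  l  n  h
''  0  1  2  3  4  5  6
 g  1  1  2  3  4  5  6
 b  2  2  2  3  4  5  6
 f  3  3  3  3  4  5  6
 p  4  4  4  4  4  5  6
 h  5  5  5  5  5  5  5
 j  6  6  6  5  6  6  6
 l  7  7  7  6  5  6  7
 a  8  8  8  7  6  6  7
 i  9  8  9  8  7  7  7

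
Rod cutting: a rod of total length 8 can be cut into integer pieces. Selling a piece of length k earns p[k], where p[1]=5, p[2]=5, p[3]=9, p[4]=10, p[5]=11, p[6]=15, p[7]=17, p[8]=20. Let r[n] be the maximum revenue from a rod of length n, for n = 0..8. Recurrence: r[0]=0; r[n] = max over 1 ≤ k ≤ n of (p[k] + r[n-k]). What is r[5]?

   n    0    1    2    3    4    5    6    7    8
r[n]    0    5   10   15   20   25   30   35   40

25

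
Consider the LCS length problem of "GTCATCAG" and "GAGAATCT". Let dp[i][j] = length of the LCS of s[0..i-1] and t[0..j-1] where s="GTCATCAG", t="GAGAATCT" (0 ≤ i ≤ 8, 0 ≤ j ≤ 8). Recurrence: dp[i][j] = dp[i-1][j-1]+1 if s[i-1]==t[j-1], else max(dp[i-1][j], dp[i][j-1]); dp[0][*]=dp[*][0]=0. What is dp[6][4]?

   ''  G  A  G  A  A  T  C  T
''  0  0  0  0  0  0  0  0  0
 G  0  1  1  1  1  1  1  1  1
 T  0  1  1  1  1  1  2  2  2
 C  0  1  1  1  1  1  2  3  3
 A  0  1  2  2  2  2  2  3  3
 T  0  1  2  2  2  2  3  3  4
 C  0  1  2  2  2  2  3  4  4
 A  0  1  2  2  3  3  3  4  4
 G  0  1  2  3  3  3  3  4  4

2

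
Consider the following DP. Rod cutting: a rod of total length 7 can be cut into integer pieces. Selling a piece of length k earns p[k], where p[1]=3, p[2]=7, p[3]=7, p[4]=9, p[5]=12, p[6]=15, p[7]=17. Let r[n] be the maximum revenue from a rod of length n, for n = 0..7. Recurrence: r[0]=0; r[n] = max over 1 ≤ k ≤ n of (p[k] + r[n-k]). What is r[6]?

   n    0    1    2    3    4    5    6    7
r[n]    0    3    7   10   14   17   21   24

21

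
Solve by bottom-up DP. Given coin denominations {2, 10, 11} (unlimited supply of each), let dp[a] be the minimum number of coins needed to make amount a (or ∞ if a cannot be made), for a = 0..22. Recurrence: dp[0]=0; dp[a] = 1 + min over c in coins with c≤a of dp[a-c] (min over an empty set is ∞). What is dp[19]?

 a  0  1  2  3  4  5  6  7  8  9 10 11 12 13 14 15 16 17 18 19 20 21 22
dp  0  -  1  -  2  -  3  -  4  -  1  1  2  2  3  3  4  4  5  5  2  2  2
(- denotes ∞ / unreachable)

5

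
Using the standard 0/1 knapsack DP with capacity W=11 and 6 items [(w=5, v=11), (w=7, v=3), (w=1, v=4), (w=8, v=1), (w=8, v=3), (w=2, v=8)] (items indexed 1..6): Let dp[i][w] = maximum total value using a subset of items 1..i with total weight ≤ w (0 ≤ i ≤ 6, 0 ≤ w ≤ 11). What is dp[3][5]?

i\w   0   1   2   3   4   5   6   7   8   9  10  11
  0   0   0   0   0   0   0   0   0   0   0   0   0
  1   0   0   0   0   0  11  11  11  11  11  11  11
  2   0   0   0   0   0  11  11  11  11  11  11  11
  3   0   4   4   4   4  11  15  15  15  15  15  15
  4   0   4   4   4   4  11  15  15  15  15  15  15
  5   0   4   4   4   4  11  15  15  15  15  15  15
  6   0   4   8  12  12  12  15  19  23  23  23  23

11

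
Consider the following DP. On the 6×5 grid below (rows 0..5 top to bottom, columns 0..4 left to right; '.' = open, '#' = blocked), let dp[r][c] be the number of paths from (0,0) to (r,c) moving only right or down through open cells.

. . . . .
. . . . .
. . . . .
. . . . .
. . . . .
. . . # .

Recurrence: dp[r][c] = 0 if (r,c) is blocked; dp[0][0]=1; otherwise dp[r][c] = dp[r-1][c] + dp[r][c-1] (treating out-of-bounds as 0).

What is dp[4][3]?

r\c   0   1   2   3   4
  0   1   1   1   1   1
  1   1   2   3   4   5
  2   1   3   6  10  15
  3   1   4  10  20  35
  4   1   5  15  35  70
  5   1   6  21   0  70

35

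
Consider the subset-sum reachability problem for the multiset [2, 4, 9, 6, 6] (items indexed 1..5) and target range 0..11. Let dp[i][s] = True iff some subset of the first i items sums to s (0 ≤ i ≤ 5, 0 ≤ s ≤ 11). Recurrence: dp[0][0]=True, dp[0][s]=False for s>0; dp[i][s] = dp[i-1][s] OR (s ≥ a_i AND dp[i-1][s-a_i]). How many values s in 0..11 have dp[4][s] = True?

8

i\s   0   1   2   3   4   5   6   7   8   9  10  11
  0   T   F   F   F   F   F   F   F   F   F   F   F
  1   T   F   T   F   F   F   F   F   F   F   F   F
  2   T   F   T   F   T   F   T   F   F   F   F   F
  3   T   F   T   F   T   F   T   F   F   T   F   T
  4   T   F   T   F   T   F   T   F   T   T   T   T
  5   T   F   T   F   T   F   T   F   T   T   T   T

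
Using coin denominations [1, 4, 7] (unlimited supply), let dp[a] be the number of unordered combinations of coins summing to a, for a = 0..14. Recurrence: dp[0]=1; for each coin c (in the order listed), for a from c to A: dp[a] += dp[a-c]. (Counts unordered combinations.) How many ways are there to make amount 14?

7

after  coin     0     1     2     3     4     5     6     7     8     9    10    11    12    13    14
          1     1     1     1     1     1     1     1     1     1     1     1     1     1     1     1
          4     1     1     1     1     2     2     2     2     3     3     3     3     4     4     4
          7     1     1     1     1     2     2     2     3     4     4     4     5     6     6     7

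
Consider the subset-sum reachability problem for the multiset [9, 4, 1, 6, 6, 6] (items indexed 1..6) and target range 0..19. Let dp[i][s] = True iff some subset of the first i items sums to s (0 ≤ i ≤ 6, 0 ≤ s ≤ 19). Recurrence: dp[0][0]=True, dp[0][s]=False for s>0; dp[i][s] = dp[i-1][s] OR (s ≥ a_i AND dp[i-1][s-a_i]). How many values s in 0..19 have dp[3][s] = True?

i\s   0   1   2   3   4   5   6   7   8   9  10  11  12  13  14  15  16  17  18  19
  0   T   F   F   F   F   F   F   F   F   F   F   F   F   F   F   F   F   F   F   F
  1   T   F   F   F   F   F   F   F   F   T   F   F   F   F   F   F   F   F   F   F
  2   T   F   F   F   T   F   F   F   F   T   F   F   F   T   F   F   F   F   F   F
  3   T   T   F   F   T   T   F   F   F   T   T   F   F   T   T   F   F   F   F   F
  4   T   T   F   F   T   T   T   T   F   T   T   T   F   T   T   T   T   F   F   T
  5   T   T   F   F   T   T   T   T   F   T   T   T   T   T   T   T   T   T   F   T
  6   T   T   F   F   T   T   T   T   F   T   T   T   T   T   T   T   T   T   T   T

8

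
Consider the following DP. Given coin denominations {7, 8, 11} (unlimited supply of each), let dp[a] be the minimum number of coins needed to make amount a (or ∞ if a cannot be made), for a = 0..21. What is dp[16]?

 a  0  1  2  3  4  5  6  7  8  9 10 11 12 13 14 15 16 17 18 19 20 21
dp  0  -  -  -  -  -  -  1  1  -  -  1  -  -  2  2  2  -  2  2  -  3
(- denotes ∞ / unreachable)

2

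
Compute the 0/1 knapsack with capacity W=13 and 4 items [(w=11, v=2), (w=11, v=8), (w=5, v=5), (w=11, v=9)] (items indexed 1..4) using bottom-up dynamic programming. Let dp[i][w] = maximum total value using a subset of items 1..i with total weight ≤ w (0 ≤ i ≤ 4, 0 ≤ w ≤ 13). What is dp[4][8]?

i\w   0   1   2   3   4   5   6   7   8   9  10  11  12  13
  0   0   0   0   0   0   0   0   0   0   0   0   0   0   0
  1   0   0   0   0   0   0   0   0   0   0   0   2   2   2
  2   0   0   0   0   0   0   0   0   0   0   0   8   8   8
  3   0   0   0   0   0   5   5   5   5   5   5   8   8   8
  4   0   0   0   0   0   5   5   5   5   5   5   9   9   9

5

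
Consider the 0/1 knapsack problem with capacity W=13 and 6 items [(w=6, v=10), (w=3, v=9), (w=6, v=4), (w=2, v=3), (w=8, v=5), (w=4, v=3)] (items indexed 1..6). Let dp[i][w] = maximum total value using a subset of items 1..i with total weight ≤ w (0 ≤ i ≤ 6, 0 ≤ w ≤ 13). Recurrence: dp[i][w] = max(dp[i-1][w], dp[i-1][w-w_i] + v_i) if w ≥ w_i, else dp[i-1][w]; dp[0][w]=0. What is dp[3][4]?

9

i\w   0   1   2   3   4   5   6   7   8   9  10  11  12  13
  0   0   0   0   0   0   0   0   0   0   0   0   0   0   0
  1   0   0   0   0   0   0  10  10  10  10  10  10  10  10
  2   0   0   0   9   9   9  10  10  10  19  19  19  19  19
  3   0   0   0   9   9   9  10  10  10  19  19  19  19  19
  4   0   0   3   9   9  12  12  12  13  19  19  22  22  22
  5   0   0   3   9   9  12  12  12  13  19  19  22  22  22
  6   0   0   3   9   9  12  12  12  13  19  19  22  22  22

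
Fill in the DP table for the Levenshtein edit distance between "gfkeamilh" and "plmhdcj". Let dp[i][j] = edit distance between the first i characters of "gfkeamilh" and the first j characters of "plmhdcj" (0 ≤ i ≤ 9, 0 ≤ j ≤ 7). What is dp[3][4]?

   ''  p  l  m  h  d  c  j
''  0  1  2  3  4  5  6  7
 g  1  1  2  3  4  5  6  7
 f  2  2  2  3  4  5  6  7
 k  3  3  3  3  4  5  6  7
 e  4  4  4  4  4  5  6  7
 a  5  5  5  5  5  5  6  7
 m  6  6  6  5  6  6  6  7
 i  7  7  7  6  6  7  7  7
 l  8  8  7  7  7  7  8  8
 h  9  9  8  8  7  8  8  9

4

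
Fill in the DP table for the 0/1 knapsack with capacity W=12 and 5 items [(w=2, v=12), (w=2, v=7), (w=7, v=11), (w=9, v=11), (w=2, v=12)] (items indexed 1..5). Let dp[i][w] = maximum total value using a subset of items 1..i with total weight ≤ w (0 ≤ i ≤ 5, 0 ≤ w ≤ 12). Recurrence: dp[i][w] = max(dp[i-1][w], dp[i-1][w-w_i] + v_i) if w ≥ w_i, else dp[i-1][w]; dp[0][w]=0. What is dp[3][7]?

i\w   0   1   2   3   4   5   6   7   8   9  10  11  12
  0   0   0   0   0   0   0   0   0   0   0   0   0   0
  1   0   0  12  12  12  12  12  12  12  12  12  12  12
  2   0   0  12  12  19  19  19  19  19  19  19  19  19
  3   0   0  12  12  19  19  19  19  19  23  23  30  30
  4   0   0  12  12  19  19  19  19  19  23  23  30  30
  5   0   0  12  12  24  24  31  31  31  31  31  35  35

19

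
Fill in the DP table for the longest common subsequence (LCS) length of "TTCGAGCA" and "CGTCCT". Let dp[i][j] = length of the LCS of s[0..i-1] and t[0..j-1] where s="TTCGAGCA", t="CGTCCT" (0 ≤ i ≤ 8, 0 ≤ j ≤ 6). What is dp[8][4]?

3

   ''  C  G  T  C  C  T
''  0  0  0  0  0  0  0
 T  0  0  0  1  1  1  1
 T  0  0  0  1  1  1  2
 C  0  1  1  1  2  2  2
 G  0  1  2  2  2  2  2
 A  0  1  2  2  2  2  2
 G  0  1  2  2  2  2  2
 C  0  1  2  2  3  3  3
 A  0  1  2  2  3  3  3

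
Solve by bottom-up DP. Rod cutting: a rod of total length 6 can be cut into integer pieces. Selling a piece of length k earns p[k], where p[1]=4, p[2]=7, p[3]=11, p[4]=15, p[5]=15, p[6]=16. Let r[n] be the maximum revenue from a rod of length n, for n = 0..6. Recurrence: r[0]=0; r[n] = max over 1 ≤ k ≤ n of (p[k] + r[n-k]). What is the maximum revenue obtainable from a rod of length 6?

24

   n    0    1    2    3    4    5    6
r[n]    0    4    8   12   16   20   24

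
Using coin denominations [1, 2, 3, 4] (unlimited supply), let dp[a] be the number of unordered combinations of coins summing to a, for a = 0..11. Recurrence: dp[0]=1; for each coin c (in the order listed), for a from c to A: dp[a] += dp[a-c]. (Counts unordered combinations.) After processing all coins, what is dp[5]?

after  coin     0     1     2     3     4     5     6     7     8     9    10    11
          1     1     1     1     1     1     1     1     1     1     1     1     1
          2     1     1     2     2     3     3     4     4     5     5     6     6
          3     1     1     2     3     4     5     7     8    10    12    14    16
          4     1     1     2     3     5     6     9    11    15    18    23    27

6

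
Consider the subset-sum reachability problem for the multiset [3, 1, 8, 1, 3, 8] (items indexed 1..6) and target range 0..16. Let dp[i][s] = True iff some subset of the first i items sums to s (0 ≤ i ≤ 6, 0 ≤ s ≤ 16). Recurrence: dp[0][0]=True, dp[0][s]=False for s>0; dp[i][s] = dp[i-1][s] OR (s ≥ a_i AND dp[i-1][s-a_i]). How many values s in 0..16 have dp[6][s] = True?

i\s   0   1   2   3   4   5   6   7   8   9  10  11  12  13  14  15  16
  0   T   F   F   F   F   F   F   F   F   F   F   F   F   F   F   F   F
  1   T   F   F   T   F   F   F   F   F   F   F   F   F   F   F   F   F
  2   T   T   F   T   T   F   F   F   F   F   F   F   F   F   F   F   F
  3   T   T   F   T   T   F   F   F   T   T   F   T   T   F   F   F   F
  4   T   T   T   T   T   T   F   F   T   T   T   T   T   T   F   F   F
  5   T   T   T   T   T   T   T   T   T   T   T   T   T   T   T   T   T
  6   T   T   T   T   T   T   T   T   T   T   T   T   T   T   T   T   T

17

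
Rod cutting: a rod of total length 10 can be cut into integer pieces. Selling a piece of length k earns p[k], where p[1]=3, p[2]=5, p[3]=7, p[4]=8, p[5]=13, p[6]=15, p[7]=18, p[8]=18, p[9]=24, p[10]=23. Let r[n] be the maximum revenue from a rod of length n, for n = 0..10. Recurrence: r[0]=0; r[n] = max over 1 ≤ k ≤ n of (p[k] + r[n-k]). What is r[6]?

   n    0    1    2    3    4    5    6    7    8    9   10
r[n]    0    3    6    9   12   15   18   21   24   27   30

18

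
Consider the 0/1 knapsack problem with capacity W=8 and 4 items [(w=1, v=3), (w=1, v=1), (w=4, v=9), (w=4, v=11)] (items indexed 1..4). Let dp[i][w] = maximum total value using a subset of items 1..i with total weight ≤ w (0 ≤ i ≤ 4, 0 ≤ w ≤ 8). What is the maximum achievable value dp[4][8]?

i\w   0   1   2   3   4   5   6   7   8
  0   0   0   0   0   0   0   0   0   0
  1   0   3   3   3   3   3   3   3   3
  2   0   3   4   4   4   4   4   4   4
  3   0   3   4   4   9  12  13  13  13
  4   0   3   4   4  11  14  15  15  20

20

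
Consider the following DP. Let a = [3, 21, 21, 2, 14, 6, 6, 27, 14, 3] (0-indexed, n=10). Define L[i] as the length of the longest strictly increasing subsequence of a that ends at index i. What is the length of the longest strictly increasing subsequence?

   i    0    1    2    3    4    5    6    7    8    9
a[i]    3   21   21    2   14    6    6   27   14    3
L[i]    1    2    2    1    2    2    2    3    3    2

3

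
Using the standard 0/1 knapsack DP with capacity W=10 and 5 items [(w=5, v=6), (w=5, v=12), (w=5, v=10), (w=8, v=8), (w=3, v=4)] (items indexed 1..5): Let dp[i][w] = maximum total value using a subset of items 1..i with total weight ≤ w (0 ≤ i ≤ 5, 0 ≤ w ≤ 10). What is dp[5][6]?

12

i\w   0   1   2   3   4   5   6   7   8   9  10
  0   0   0   0   0   0   0   0   0   0   0   0
  1   0   0   0   0   0   6   6   6   6   6   6
  2   0   0   0   0   0  12  12  12  12  12  18
  3   0   0   0   0   0  12  12  12  12  12  22
  4   0   0   0   0   0  12  12  12  12  12  22
  5   0   0   0   4   4  12  12  12  16  16  22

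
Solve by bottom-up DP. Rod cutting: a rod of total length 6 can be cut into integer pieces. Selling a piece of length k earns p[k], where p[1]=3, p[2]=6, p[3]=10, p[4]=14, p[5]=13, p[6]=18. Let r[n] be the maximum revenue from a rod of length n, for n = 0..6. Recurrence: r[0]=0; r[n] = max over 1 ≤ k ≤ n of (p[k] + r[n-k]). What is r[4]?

   n    0    1    2    3    4    5    6
r[n]    0    3    6   10   14   17   20

14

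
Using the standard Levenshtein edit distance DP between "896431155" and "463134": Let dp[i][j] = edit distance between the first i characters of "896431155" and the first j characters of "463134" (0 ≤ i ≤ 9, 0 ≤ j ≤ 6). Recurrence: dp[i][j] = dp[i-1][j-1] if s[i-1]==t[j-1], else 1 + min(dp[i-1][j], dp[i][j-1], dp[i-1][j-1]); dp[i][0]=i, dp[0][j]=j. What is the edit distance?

6

   ''  4  6  3  1  3  4
''  0  1  2  3  4  5  6
 8  1  1  2  3  4  5  6
 9  2  2  2  3  4  5  6
 6  3  3  2  3  4  5  6
 4  4  3  3  3  4  5  5
 3  5  4  4  3  4  4  5
 1  6  5  5  4  3  4  5
 1  7  6  6  5  4  4  5
 5  8  7  7  6  5  5  5
 5  9  8  8  7  6  6  6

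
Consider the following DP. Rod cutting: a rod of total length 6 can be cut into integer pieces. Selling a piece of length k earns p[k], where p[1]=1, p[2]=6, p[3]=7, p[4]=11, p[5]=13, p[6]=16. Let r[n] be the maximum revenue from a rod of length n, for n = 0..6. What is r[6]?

18

   n    0    1    2    3    4    5    6
r[n]    0    1    6    7   12   13   18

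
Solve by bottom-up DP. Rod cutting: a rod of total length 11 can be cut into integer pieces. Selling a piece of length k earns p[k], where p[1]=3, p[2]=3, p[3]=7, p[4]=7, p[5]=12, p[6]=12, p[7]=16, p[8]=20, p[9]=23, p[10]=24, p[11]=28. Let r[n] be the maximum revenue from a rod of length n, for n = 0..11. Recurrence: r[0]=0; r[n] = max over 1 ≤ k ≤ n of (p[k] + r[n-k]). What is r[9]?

27

   n    0    1    2    3    4    5    6    7    8    9   10   11
r[n]    0    3    6    9   12   15   18   21   24   27   30   33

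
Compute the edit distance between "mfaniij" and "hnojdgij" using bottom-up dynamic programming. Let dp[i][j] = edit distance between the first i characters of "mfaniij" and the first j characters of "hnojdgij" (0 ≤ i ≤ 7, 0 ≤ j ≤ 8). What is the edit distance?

6

   ''  h  n  o  j  d  g  i  j
''  0  1  2  3  4  5  6  7  8
 m  1  1  2  3  4  5  6  7  8
 f  2  2  2  3  4  5  6  7  8
 a  3  3  3  3  4  5  6  7  8
 n  4  4  3  4  4  5  6  7  8
 i  5  5  4  4  5  5  6  6  7
 i  6  6  5  5  5  6  6  6  7
 j  7  7  6  6  5  6  7  7  6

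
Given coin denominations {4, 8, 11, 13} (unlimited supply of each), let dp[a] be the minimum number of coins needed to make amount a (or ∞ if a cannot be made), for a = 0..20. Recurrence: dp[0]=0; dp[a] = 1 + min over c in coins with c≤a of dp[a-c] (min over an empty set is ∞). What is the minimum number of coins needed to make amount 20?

3

 a  0  1  2  3  4  5  6  7  8  9 10 11 12 13 14 15 16 17 18 19 20
dp  0  -  -  -  1  -  -  -  1  -  -  1  2  1  -  2  2  2  -  2  3
(- denotes ∞ / unreachable)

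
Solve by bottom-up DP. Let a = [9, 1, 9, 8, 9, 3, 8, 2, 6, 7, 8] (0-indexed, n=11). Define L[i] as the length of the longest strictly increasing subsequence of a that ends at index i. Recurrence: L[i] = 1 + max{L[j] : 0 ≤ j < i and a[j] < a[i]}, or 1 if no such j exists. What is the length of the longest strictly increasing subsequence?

5

   i    0    1    2    3    4    5    6    7    8    9   10
a[i]    9    1    9    8    9    3    8    2    6    7    8
L[i]    1    1    2    2    3    2    3    2    3    4    5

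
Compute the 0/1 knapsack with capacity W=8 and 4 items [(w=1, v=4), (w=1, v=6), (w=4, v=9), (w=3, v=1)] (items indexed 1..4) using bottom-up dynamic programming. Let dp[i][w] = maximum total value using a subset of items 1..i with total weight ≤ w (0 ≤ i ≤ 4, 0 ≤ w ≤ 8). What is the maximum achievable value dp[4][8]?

19

i\w   0   1   2   3   4   5   6   7   8
  0   0   0   0   0   0   0   0   0   0
  1   0   4   4   4   4   4   4   4   4
  2   0   6  10  10  10  10  10  10  10
  3   0   6  10  10  10  15  19  19  19
  4   0   6  10  10  10  15  19  19  19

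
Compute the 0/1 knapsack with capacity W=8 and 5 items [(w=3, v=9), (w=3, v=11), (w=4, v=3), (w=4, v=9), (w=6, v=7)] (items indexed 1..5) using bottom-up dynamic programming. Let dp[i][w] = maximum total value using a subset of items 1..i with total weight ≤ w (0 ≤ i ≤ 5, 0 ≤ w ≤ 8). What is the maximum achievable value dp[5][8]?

i\w   0   1   2   3   4   5   6   7   8
  0   0   0   0   0   0   0   0   0   0
  1   0   0   0   9   9   9   9   9   9
  2   0   0   0  11  11  11  20  20  20
  3   0   0   0  11  11  11  20  20  20
  4   0   0   0  11  11  11  20  20  20
  5   0   0   0  11  11  11  20  20  20

20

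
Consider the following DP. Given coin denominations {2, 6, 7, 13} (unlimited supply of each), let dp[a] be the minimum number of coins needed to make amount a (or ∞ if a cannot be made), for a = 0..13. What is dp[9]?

2

 a  0  1  2  3  4  5  6  7  8  9 10 11 12 13
dp  0  -  1  -  2  -  1  1  2  2  3  3  2  1
(- denotes ∞ / unreachable)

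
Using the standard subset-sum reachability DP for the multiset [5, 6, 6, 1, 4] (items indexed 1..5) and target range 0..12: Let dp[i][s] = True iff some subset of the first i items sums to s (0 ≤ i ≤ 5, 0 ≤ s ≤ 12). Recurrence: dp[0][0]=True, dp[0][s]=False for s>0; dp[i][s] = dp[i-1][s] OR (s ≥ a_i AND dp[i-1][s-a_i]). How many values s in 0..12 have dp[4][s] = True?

i\s   0   1   2   3   4   5   6   7   8   9  10  11  12
  0   T   F   F   F   F   F   F   F   F   F   F   F   F
  1   T   F   F   F   F   T   F   F   F   F   F   F   F
  2   T   F   F   F   F   T   T   F   F   F   F   T   F
  3   T   F   F   F   F   T   T   F   F   F   F   T   T
  4   T   T   F   F   F   T   T   T   F   F   F   T   T
  5   T   T   F   F   T   T   T   T   F   T   T   T   T

7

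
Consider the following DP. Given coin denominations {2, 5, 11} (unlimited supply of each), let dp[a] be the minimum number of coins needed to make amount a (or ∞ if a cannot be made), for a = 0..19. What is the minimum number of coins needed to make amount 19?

 a  0  1  2  3  4  5  6  7  8  9 10 11 12 13 14 15 16 17 18 19
dp  0  -  1  -  2  1  3  2  4  3  2  1  3  2  4  3  2  4  3  5
(- denotes ∞ / unreachable)

5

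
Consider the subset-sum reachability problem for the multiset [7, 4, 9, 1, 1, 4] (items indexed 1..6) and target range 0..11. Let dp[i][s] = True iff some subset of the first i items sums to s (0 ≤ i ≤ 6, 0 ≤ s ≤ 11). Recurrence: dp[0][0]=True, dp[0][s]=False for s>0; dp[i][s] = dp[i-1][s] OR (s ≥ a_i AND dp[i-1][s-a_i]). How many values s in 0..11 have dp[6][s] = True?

i\s   0   1   2   3   4   5   6   7   8   9  10  11
  0   T   F   F   F   F   F   F   F   F   F   F   F
  1   T   F   F   F   F   F   F   T   F   F   F   F
  2   T   F   F   F   T   F   F   T   F   F   F   T
  3   T   F   F   F   T   F   F   T   F   T   F   T
  4   T   T   F   F   T   T   F   T   T   T   T   T
  5   T   T   T   F   T   T   T   T   T   T   T   T
  6   T   T   T   F   T   T   T   T   T   T   T   T

11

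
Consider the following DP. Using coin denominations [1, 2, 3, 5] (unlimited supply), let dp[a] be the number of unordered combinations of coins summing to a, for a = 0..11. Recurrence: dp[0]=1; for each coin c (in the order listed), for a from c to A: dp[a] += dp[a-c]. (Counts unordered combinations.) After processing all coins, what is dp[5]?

6

after  coin     0     1     2     3     4     5     6     7     8     9    10    11
          1     1     1     1     1     1     1     1     1     1     1     1     1
          2     1     1     2     2     3     3     4     4     5     5     6     6
          3     1     1     2     3     4     5     7     8    10    12    14    16
          5     1     1     2     3     4     6     8    10    13    16    20    24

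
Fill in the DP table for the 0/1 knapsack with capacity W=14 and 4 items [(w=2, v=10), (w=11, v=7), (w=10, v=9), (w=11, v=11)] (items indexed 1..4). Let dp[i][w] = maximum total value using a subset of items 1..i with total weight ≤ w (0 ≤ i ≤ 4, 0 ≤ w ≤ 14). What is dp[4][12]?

19

i\w   0   1   2   3   4   5   6   7   8   9  10  11  12  13  14
  0   0   0   0   0   0   0   0   0   0   0   0   0   0   0   0
  1   0   0  10  10  10  10  10  10  10  10  10  10  10  10  10
  2   0   0  10  10  10  10  10  10  10  10  10  10  10  17  17
  3   0   0  10  10  10  10  10  10  10  10  10  10  19  19  19
  4   0   0  10  10  10  10  10  10  10  10  10  11  19  21  21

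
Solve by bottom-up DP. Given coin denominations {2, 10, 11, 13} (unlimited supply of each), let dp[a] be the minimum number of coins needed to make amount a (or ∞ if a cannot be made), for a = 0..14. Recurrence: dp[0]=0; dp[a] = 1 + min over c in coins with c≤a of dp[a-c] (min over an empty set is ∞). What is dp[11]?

 a  0  1  2  3  4  5  6  7  8  9 10 11 12 13 14
dp  0  -  1  -  2  -  3  -  4  -  1  1  2  1  3
(- denotes ∞ / unreachable)

1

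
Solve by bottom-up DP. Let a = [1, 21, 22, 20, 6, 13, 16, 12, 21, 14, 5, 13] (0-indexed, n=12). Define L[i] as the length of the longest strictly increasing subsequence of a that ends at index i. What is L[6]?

4

   i    0    1    2    3    4    5    6    7    8    9   10   11
a[i]    1   21   22   20    6   13   16   12   21   14    5   13
L[i]    1    2    3    2    2    3    4    3    5    4    2    4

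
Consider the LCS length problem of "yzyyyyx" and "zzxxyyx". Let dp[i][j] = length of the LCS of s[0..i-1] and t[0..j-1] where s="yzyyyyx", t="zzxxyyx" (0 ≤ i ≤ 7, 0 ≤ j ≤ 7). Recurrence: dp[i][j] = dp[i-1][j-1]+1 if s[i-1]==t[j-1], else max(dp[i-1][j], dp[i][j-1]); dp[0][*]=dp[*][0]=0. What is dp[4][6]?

3

   ''  z  z  x  x  y  y  x
''  0  0  0  0  0  0  0  0
 y  0  0  0  0  0  1  1  1
 z  0  1  1  1  1  1  1  1
 y  0  1  1  1  1  2  2  2
 y  0  1  1  1  1  2  3  3
 y  0  1  1  1  1  2  3  3
 y  0  1  1  1  1  2  3  3
 x  0  1  1  2  2  2  3  4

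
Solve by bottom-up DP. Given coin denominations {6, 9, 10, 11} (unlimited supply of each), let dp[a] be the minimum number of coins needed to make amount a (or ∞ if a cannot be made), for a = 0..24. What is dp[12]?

 a  0  1  2  3  4  5  6  7  8  9 10 11 12 13 14 15 16 17 18 19 20 21 22 23 24
dp  0  -  -  -  -  -  1  -  -  1  1  1  2  -  -  2  2  2  2  2  2  2  2  3  3
(- denotes ∞ / unreachable)

2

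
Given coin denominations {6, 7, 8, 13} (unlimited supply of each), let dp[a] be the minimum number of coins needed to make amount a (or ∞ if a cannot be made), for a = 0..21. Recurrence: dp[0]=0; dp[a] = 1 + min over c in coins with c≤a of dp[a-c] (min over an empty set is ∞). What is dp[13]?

1

 a  0  1  2  3  4  5  6  7  8  9 10 11 12 13 14 15 16 17 18 19 20 21
dp  0  -  -  -  -  -  1  1  1  -  -  -  2  1  2  2  2  -  3  2  2  2
(- denotes ∞ / unreachable)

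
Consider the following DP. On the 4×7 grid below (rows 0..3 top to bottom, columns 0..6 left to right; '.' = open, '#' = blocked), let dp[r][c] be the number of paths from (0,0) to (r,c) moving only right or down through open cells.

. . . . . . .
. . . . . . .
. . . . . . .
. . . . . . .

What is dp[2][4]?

15

r\c   0   1   2   3   4   5   6
  0   1   1   1   1   1   1   1
  1   1   2   3   4   5   6   7
  2   1   3   6  10  15  21  28
  3   1   4  10  20  35  56  84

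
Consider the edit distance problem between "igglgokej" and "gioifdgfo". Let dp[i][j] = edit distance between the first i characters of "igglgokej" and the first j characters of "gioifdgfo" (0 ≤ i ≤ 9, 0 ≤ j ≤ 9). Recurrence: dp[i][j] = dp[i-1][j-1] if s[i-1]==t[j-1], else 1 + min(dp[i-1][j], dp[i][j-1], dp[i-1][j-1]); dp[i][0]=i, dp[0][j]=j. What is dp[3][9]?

7

   ''  g  i  o  i  f  d  g  f  o
''  0  1  2  3  4  5  6  7  8  9
 i  1  1  1  2  3  4  5  6  7  8
 g  2  1  2  2  3  4  5  5  6  7
 g  3  2  2  3  3  4  5  5  6  7
 l  4  3  3  3  4  4  5  6  6  7
 g  5  4  4  4  4  5  5  5  6  7
 o  6  5  5  4  5  5  6  6  6  6
 k  7  6  6  5  5  6  6  7  7  7
 e  8  7  7  6  6  6  7  7  8  8
 j  9  8  8  7  7  7  7  8  8  9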